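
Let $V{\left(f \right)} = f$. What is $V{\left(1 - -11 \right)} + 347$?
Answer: $359$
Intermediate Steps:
$V{\left(1 - -11 \right)} + 347 = \left(1 - -11\right) + 347 = \left(1 + 11\right) + 347 = 12 + 347 = 359$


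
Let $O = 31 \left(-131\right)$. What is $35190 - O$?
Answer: $39251$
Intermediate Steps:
$O = -4061$
$35190 - O = 35190 - -4061 = 35190 + 4061 = 39251$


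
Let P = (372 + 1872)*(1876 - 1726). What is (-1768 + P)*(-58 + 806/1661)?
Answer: -31987170624/1661 ≈ -1.9258e+7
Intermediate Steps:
P = 336600 (P = 2244*150 = 336600)
(-1768 + P)*(-58 + 806/1661) = (-1768 + 336600)*(-58 + 806/1661) = 334832*(-58 + 806*(1/1661)) = 334832*(-58 + 806/1661) = 334832*(-95532/1661) = -31987170624/1661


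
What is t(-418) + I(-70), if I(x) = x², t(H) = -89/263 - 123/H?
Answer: 538671747/109934 ≈ 4900.0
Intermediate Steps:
t(H) = -89/263 - 123/H (t(H) = -89*1/263 - 123/H = -89/263 - 123/H)
t(-418) + I(-70) = (-89/263 - 123/(-418)) + (-70)² = (-89/263 - 123*(-1/418)) + 4900 = (-89/263 + 123/418) + 4900 = -4853/109934 + 4900 = 538671747/109934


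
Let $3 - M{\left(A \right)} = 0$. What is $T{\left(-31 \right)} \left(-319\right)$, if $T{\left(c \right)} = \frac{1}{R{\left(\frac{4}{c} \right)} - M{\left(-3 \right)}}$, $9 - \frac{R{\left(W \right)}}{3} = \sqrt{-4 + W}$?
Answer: $- \frac{899}{72} - \frac{29 i \sqrt{62}}{72} \approx -12.486 - 3.1715 i$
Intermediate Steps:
$M{\left(A \right)} = 3$ ($M{\left(A \right)} = 3 - 0 = 3 + 0 = 3$)
$R{\left(W \right)} = 27 - 3 \sqrt{-4 + W}$
$T{\left(c \right)} = \frac{1}{24 - 3 \sqrt{-4 + \frac{4}{c}}}$ ($T{\left(c \right)} = \frac{1}{\left(27 - 3 \sqrt{-4 + \frac{4}{c}}\right) - 3} = \frac{1}{24 - 3 \sqrt{-4 + \frac{4}{c}}}$)
$T{\left(-31 \right)} \left(-319\right) = - \frac{1}{-24 + 6 \sqrt{- \frac{-1 - 31}{-31}}} \left(-319\right) = - \frac{1}{-24 + 6 \sqrt{\left(-1\right) \left(- \frac{1}{31}\right) \left(-32\right)}} \left(-319\right) = - \frac{1}{-24 + 6 \sqrt{- \frac{32}{31}}} \left(-319\right) = - \frac{1}{-24 + 6 \frac{4 i \sqrt{62}}{31}} \left(-319\right) = - \frac{1}{-24 + \frac{24 i \sqrt{62}}{31}} \left(-319\right) = \frac{319}{-24 + \frac{24 i \sqrt{62}}{31}}$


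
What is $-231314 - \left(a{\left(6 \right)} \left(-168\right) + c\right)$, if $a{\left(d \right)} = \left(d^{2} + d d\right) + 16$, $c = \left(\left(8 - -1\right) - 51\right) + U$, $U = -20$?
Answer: $-216468$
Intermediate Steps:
$c = -62$ ($c = \left(\left(8 - -1\right) - 51\right) - 20 = \left(\left(8 + 1\right) - 51\right) - 20 = \left(9 - 51\right) - 20 = -42 - 20 = -62$)
$a{\left(d \right)} = 16 + 2 d^{2}$ ($a{\left(d \right)} = \left(d^{2} + d^{2}\right) + 16 = 2 d^{2} + 16 = 16 + 2 d^{2}$)
$-231314 - \left(a{\left(6 \right)} \left(-168\right) + c\right) = -231314 - \left(\left(16 + 2 \cdot 6^{2}\right) \left(-168\right) - 62\right) = -231314 - \left(\left(16 + 2 \cdot 36\right) \left(-168\right) - 62\right) = -231314 - \left(\left(16 + 72\right) \left(-168\right) - 62\right) = -231314 - \left(88 \left(-168\right) - 62\right) = -231314 - \left(-14784 - 62\right) = -231314 - -14846 = -231314 + 14846 = -216468$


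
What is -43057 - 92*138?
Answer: -55753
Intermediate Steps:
-43057 - 92*138 = -43057 - 12696 = -55753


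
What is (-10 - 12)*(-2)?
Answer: 44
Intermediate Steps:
(-10 - 12)*(-2) = -22*(-2) = 44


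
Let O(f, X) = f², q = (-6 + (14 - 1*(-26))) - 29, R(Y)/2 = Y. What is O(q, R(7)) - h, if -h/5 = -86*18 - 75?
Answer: -8090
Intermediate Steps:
R(Y) = 2*Y
q = 5 (q = (-6 + (14 + 26)) - 29 = (-6 + 40) - 29 = 34 - 29 = 5)
h = 8115 (h = -5*(-86*18 - 75) = -5*(-1548 - 75) = -5*(-1623) = 8115)
O(q, R(7)) - h = 5² - 1*8115 = 25 - 8115 = -8090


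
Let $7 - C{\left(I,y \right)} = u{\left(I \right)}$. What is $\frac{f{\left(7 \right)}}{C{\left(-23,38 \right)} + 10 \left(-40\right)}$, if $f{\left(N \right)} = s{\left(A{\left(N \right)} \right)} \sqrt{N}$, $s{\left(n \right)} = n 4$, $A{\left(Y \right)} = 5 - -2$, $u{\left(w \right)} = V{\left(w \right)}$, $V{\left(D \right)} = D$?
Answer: $- \frac{14 \sqrt{7}}{185} \approx -0.20022$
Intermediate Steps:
$u{\left(w \right)} = w$
$A{\left(Y \right)} = 7$ ($A{\left(Y \right)} = 5 + 2 = 7$)
$C{\left(I,y \right)} = 7 - I$
$s{\left(n \right)} = 4 n$
$f{\left(N \right)} = 28 \sqrt{N}$ ($f{\left(N \right)} = 4 \cdot 7 \sqrt{N} = 28 \sqrt{N}$)
$\frac{f{\left(7 \right)}}{C{\left(-23,38 \right)} + 10 \left(-40\right)} = \frac{28 \sqrt{7}}{\left(7 - -23\right) + 10 \left(-40\right)} = \frac{28 \sqrt{7}}{\left(7 + 23\right) - 400} = \frac{28 \sqrt{7}}{30 - 400} = \frac{28 \sqrt{7}}{-370} = 28 \sqrt{7} \left(- \frac{1}{370}\right) = - \frac{14 \sqrt{7}}{185}$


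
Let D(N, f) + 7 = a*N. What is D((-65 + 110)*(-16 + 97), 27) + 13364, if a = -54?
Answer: -183473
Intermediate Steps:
D(N, f) = -7 - 54*N
D((-65 + 110)*(-16 + 97), 27) + 13364 = (-7 - 54*(-65 + 110)*(-16 + 97)) + 13364 = (-7 - 2430*81) + 13364 = (-7 - 54*3645) + 13364 = (-7 - 196830) + 13364 = -196837 + 13364 = -183473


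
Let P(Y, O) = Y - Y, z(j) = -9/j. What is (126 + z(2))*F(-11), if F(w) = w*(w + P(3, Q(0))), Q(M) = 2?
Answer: 29403/2 ≈ 14702.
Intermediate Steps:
P(Y, O) = 0
F(w) = w² (F(w) = w*(w + 0) = w*w = w²)
(126 + z(2))*F(-11) = (126 - 9/2)*(-11)² = (126 - 9*½)*121 = (126 - 9/2)*121 = (243/2)*121 = 29403/2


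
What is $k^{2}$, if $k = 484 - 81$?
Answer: $162409$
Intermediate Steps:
$k = 403$
$k^{2} = 403^{2} = 162409$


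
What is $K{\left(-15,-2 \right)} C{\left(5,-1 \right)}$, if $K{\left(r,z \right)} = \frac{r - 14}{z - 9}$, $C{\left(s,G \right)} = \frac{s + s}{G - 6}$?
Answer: $- \frac{290}{77} \approx -3.7662$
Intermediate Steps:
$C{\left(s,G \right)} = \frac{2 s}{-6 + G}$
$K{\left(r,z \right)} = \frac{-14 + r}{-9 + z}$
$K{\left(-15,-2 \right)} C{\left(5,-1 \right)} = \frac{-14 - 15}{-9 - 2} \cdot 2 \cdot 5 \frac{1}{-6 - 1} = \frac{1}{-11} \left(-29\right) 2 \cdot 5 \frac{1}{-7} = \left(- \frac{1}{11}\right) \left(-29\right) 2 \cdot 5 \left(- \frac{1}{7}\right) = \frac{29}{11} \left(- \frac{10}{7}\right) = - \frac{290}{77}$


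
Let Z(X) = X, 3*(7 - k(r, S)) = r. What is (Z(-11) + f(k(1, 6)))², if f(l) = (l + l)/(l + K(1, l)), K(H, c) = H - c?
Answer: 49/9 ≈ 5.4444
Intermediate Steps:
k(r, S) = 7 - r/3
f(l) = 2*l (f(l) = (l + l)/(l + (1 - l)) = (2*l)/1 = (2*l)*1 = 2*l)
(Z(-11) + f(k(1, 6)))² = (-11 + 2*(7 - ⅓*1))² = (-11 + 2*(7 - ⅓))² = (-11 + 2*(20/3))² = (-11 + 40/3)² = (7/3)² = 49/9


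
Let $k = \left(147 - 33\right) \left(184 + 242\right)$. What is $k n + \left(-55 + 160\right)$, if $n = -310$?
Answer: $-15054735$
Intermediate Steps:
$k = 48564$ ($k = 114 \cdot 426 = 48564$)
$k n + \left(-55 + 160\right) = 48564 \left(-310\right) + \left(-55 + 160\right) = -15054840 + 105 = -15054735$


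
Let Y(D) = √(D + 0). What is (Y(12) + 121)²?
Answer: 14653 + 484*√3 ≈ 15491.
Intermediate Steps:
Y(D) = √D
(Y(12) + 121)² = (√12 + 121)² = (2*√3 + 121)² = (121 + 2*√3)²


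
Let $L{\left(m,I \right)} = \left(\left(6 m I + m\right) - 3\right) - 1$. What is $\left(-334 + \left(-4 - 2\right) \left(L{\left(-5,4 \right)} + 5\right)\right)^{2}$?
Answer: $168100$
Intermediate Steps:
$L{\left(m,I \right)} = -4 + m + 6 I m$ ($L{\left(m,I \right)} = \left(\left(6 I m + m\right) - 3\right) - 1 = \left(\left(m + 6 I m\right) - 3\right) - 1 = \left(-3 + m + 6 I m\right) - 1 = -4 + m + 6 I m$)
$\left(-334 + \left(-4 - 2\right) \left(L{\left(-5,4 \right)} + 5\right)\right)^{2} = \left(-334 + \left(-4 - 2\right) \left(\left(-4 - 5 + 6 \cdot 4 \left(-5\right)\right) + 5\right)\right)^{2} = \left(-334 + \left(-4 - 2\right) \left(\left(-4 - 5 - 120\right) + 5\right)\right)^{2} = \left(-334 - 6 \left(-129 + 5\right)\right)^{2} = \left(-334 - -744\right)^{2} = \left(-334 + 744\right)^{2} = 410^{2} = 168100$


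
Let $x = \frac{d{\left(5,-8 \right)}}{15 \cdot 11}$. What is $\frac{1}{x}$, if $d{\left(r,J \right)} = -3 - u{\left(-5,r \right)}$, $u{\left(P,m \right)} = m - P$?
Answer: $- \frac{165}{13} \approx -12.692$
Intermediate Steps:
$d{\left(r,J \right)} = -8 - r$ ($d{\left(r,J \right)} = -3 - \left(r - -5\right) = -3 - \left(r + 5\right) = -3 - \left(5 + r\right) = -8 - r$)
$x = - \frac{13}{165}$ ($x = \frac{-8 - 5}{15 \cdot 11} = \frac{-8 - 5}{165} = \left(-13\right) \frac{1}{165} = - \frac{13}{165} \approx -0.078788$)
$\frac{1}{x} = \frac{1}{- \frac{13}{165}} = - \frac{165}{13}$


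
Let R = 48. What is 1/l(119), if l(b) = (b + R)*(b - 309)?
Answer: -1/31730 ≈ -3.1516e-5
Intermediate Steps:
l(b) = (-309 + b)*(48 + b) (l(b) = (b + 48)*(b - 309) = (48 + b)*(-309 + b) = (-309 + b)*(48 + b))
1/l(119) = 1/(-14832 + 119² - 261*119) = 1/(-14832 + 14161 - 31059) = 1/(-31730) = -1/31730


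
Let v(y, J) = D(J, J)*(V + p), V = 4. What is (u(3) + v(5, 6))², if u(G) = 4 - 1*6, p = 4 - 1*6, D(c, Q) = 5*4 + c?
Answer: 2500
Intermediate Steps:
D(c, Q) = 20 + c
p = -2 (p = 4 - 6 = -2)
v(y, J) = 40 + 2*J (v(y, J) = (20 + J)*(4 - 2) = (20 + J)*2 = 40 + 2*J)
u(G) = -2 (u(G) = 4 - 6 = -2)
(u(3) + v(5, 6))² = (-2 + (40 + 2*6))² = (-2 + (40 + 12))² = (-2 + 52)² = 50² = 2500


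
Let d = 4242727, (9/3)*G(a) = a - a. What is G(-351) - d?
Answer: -4242727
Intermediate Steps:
G(a) = 0 (G(a) = (a - a)/3 = (⅓)*0 = 0)
G(-351) - d = 0 - 1*4242727 = 0 - 4242727 = -4242727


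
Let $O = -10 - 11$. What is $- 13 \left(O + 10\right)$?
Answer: $143$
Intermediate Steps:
$O = -21$
$- 13 \left(O + 10\right) = - 13 \left(-21 + 10\right) = \left(-13\right) \left(-11\right) = 143$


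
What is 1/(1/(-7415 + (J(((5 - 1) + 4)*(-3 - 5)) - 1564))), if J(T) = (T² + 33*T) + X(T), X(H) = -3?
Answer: -6998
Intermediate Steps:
J(T) = -3 + T² + 33*T (J(T) = (T² + 33*T) - 3 = -3 + T² + 33*T)
1/(1/(-7415 + (J(((5 - 1) + 4)*(-3 - 5)) - 1564))) = 1/(1/(-7415 + ((-3 + (((5 - 1) + 4)*(-3 - 5))² + 33*(((5 - 1) + 4)*(-3 - 5))) - 1564))) = 1/(1/(-7415 + ((-3 + ((4 + 4)*(-8))² + 33*((4 + 4)*(-8))) - 1564))) = 1/(1/(-7415 + ((-3 + (8*(-8))² + 33*(8*(-8))) - 1564))) = 1/(1/(-7415 + ((-3 + (-64)² + 33*(-64)) - 1564))) = 1/(1/(-7415 + ((-3 + 4096 - 2112) - 1564))) = 1/(1/(-7415 + (1981 - 1564))) = 1/(1/(-7415 + 417)) = 1/(1/(-6998)) = 1/(-1/6998) = -6998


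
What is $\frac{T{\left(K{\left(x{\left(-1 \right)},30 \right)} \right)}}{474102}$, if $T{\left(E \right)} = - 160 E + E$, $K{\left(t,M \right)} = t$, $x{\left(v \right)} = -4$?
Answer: $\frac{106}{79017} \approx 0.0013415$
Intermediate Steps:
$T{\left(E \right)} = - 159 E$
$\frac{T{\left(K{\left(x{\left(-1 \right)},30 \right)} \right)}}{474102} = \frac{\left(-159\right) \left(-4\right)}{474102} = 636 \cdot \frac{1}{474102} = \frac{106}{79017}$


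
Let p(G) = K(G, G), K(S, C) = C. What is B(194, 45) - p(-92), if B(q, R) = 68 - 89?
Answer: 71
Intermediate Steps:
p(G) = G
B(q, R) = -21
B(194, 45) - p(-92) = -21 - 1*(-92) = -21 + 92 = 71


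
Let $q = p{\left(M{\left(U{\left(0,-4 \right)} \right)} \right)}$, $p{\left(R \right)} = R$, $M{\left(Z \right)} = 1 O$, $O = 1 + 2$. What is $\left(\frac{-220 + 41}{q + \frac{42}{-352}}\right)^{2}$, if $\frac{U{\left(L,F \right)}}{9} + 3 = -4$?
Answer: $\frac{992502016}{257049} \approx 3861.1$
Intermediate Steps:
$U{\left(L,F \right)} = -63$ ($U{\left(L,F \right)} = -27 + 9 \left(-4\right) = -27 - 36 = -63$)
$O = 3$
$M{\left(Z \right)} = 3$ ($M{\left(Z \right)} = 1 \cdot 3 = 3$)
$q = 3$
$\left(\frac{-220 + 41}{q + \frac{42}{-352}}\right)^{2} = \left(\frac{-220 + 41}{3 + \frac{42}{-352}}\right)^{2} = \left(- \frac{179}{3 + 42 \left(- \frac{1}{352}\right)}\right)^{2} = \left(- \frac{179}{3 - \frac{21}{176}}\right)^{2} = \left(- \frac{179}{\frac{507}{176}}\right)^{2} = \left(\left(-179\right) \frac{176}{507}\right)^{2} = \left(- \frac{31504}{507}\right)^{2} = \frac{992502016}{257049}$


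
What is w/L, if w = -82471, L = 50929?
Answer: -82471/50929 ≈ -1.6193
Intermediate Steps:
w/L = -82471/50929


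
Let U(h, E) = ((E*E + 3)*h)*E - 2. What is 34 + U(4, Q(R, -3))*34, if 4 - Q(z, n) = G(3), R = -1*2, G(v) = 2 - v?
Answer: 19006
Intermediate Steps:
R = -2
Q(z, n) = 5 (Q(z, n) = 4 - (2 - 1*3) = 4 - (2 - 3) = 4 - 1*(-1) = 4 + 1 = 5)
U(h, E) = -2 + E*h*(3 + E**2) (U(h, E) = ((E**2 + 3)*h)*E - 2 = ((3 + E**2)*h)*E - 2 = (h*(3 + E**2))*E - 2 = E*h*(3 + E**2) - 2 = -2 + E*h*(3 + E**2))
34 + U(4, Q(R, -3))*34 = 34 + (-2 + 4*5**3 + 3*5*4)*34 = 34 + (-2 + 4*125 + 60)*34 = 34 + (-2 + 500 + 60)*34 = 34 + 558*34 = 34 + 18972 = 19006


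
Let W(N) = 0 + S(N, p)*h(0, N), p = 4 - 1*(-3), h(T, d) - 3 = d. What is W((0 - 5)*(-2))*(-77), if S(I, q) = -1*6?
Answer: 6006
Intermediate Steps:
h(T, d) = 3 + d
p = 7 (p = 4 + 3 = 7)
S(I, q) = -6
W(N) = -18 - 6*N (W(N) = 0 - 6*(3 + N) = 0 + (-18 - 6*N) = -18 - 6*N)
W((0 - 5)*(-2))*(-77) = (-18 - 6*(0 - 5)*(-2))*(-77) = (-18 - (-30)*(-2))*(-77) = (-18 - 6*10)*(-77) = (-18 - 60)*(-77) = -78*(-77) = 6006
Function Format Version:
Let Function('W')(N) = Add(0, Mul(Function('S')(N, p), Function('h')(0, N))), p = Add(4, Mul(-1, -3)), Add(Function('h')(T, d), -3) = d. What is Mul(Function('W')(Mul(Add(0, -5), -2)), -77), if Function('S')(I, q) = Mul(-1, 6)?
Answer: 6006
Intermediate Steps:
Function('h')(T, d) = Add(3, d)
p = 7 (p = Add(4, 3) = 7)
Function('S')(I, q) = -6
Function('W')(N) = Add(-18, Mul(-6, N)) (Function('W')(N) = Add(0, Mul(-6, Add(3, N))) = Add(0, Add(-18, Mul(-6, N))) = Add(-18, Mul(-6, N)))
Mul(Function('W')(Mul(Add(0, -5), -2)), -77) = Mul(Add(-18, Mul(-6, Mul(Add(0, -5), -2))), -77) = Mul(Add(-18, Mul(-6, Mul(-5, -2))), -77) = Mul(Add(-18, Mul(-6, 10)), -77) = Mul(Add(-18, -60), -77) = Mul(-78, -77) = 6006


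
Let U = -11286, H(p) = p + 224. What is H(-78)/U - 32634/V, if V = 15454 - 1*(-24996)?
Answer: -93553256/114129675 ≈ -0.81971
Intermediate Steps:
H(p) = 224 + p
V = 40450 (V = 15454 + 24996 = 40450)
H(-78)/U - 32634/V = (224 - 78)/(-11286) - 32634/40450 = 146*(-1/11286) - 32634*1/40450 = -73/5643 - 16317/20225 = -93553256/114129675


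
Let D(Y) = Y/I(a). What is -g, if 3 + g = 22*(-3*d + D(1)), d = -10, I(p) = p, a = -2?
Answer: -646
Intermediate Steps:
D(Y) = -Y/2 (D(Y) = Y/(-2) = Y*(-½) = -Y/2)
g = 646 (g = -3 + 22*(-3*(-10) - ½*1) = -3 + 22*(30 - ½) = -3 + 22*(59/2) = -3 + 649 = 646)
-g = -1*646 = -646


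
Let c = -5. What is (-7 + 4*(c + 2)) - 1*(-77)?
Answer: 58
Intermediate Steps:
(-7 + 4*(c + 2)) - 1*(-77) = (-7 + 4*(-5 + 2)) - 1*(-77) = (-7 + 4*(-3)) + 77 = (-7 - 12) + 77 = -19 + 77 = 58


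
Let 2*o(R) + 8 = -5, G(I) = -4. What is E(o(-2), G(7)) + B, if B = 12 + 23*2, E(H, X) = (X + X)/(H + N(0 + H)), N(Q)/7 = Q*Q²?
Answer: 895062/15431 ≈ 58.004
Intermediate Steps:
o(R) = -13/2 (o(R) = -4 + (½)*(-5) = -4 - 5/2 = -13/2)
N(Q) = 7*Q³ (N(Q) = 7*(Q*Q²) = 7*Q³)
E(H, X) = 2*X/(H + 7*H³) (E(H, X) = (X + X)/(H + 7*(0 + H)³) = (2*X)/(H + 7*H³) = 2*X/(H + 7*H³))
B = 58 (B = 12 + 46 = 58)
E(o(-2), G(7)) + B = 2*(-4)/(-13/2 + 7*(-13/2)³) + 58 = 2*(-4)/(-13/2 + 7*(-2197/8)) + 58 = 2*(-4)/(-13/2 - 15379/8) + 58 = 2*(-4)/(-15431/8) + 58 = 2*(-4)*(-8/15431) + 58 = 64/15431 + 58 = 895062/15431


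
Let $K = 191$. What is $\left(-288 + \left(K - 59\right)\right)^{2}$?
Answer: $24336$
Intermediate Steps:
$\left(-288 + \left(K - 59\right)\right)^{2} = \left(-288 + \left(191 - 59\right)\right)^{2} = \left(-288 + 132\right)^{2} = \left(-156\right)^{2} = 24336$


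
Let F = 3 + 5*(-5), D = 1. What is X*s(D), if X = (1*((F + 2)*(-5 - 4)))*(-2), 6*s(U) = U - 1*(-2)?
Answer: -180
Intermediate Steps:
F = -22 (F = 3 - 25 = -22)
s(U) = 1/3 + U/6 (s(U) = (U - 1*(-2))/6 = (U + 2)/6 = (2 + U)/6 = 1/3 + U/6)
X = -360 (X = (1*((-22 + 2)*(-5 - 4)))*(-2) = (1*(-20*(-9)))*(-2) = (1*180)*(-2) = 180*(-2) = -360)
X*s(D) = -360*(1/3 + (1/6)*1) = -360*(1/3 + 1/6) = -360*1/2 = -180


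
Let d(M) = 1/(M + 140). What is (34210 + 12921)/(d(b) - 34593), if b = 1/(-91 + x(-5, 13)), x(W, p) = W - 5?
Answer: -666385209/489110326 ≈ -1.3624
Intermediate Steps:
x(W, p) = -5 + W
b = -1/101 (b = 1/(-91 + (-5 - 5)) = 1/(-91 - 10) = 1/(-101) = -1/101 ≈ -0.0099010)
d(M) = 1/(140 + M)
(34210 + 12921)/(d(b) - 34593) = (34210 + 12921)/(1/(140 - 1/101) - 34593) = 47131/(1/(14139/101) - 34593) = 47131/(101/14139 - 34593) = 47131/(-489110326/14139) = 47131*(-14139/489110326) = -666385209/489110326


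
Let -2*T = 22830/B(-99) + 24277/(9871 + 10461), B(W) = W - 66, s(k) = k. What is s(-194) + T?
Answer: -56098719/447304 ≈ -125.42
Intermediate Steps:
B(W) = -66 + W
T = 30678257/447304 (T = -(22830/(-66 - 99) + 24277/(9871 + 10461))/2 = -(22830/(-165) + 24277/20332)/2 = -(22830*(-1/165) + 24277*(1/20332))/2 = -(-1522/11 + 24277/20332)/2 = -1/2*(-30678257/223652) = 30678257/447304 ≈ 68.585)
s(-194) + T = -194 + 30678257/447304 = -56098719/447304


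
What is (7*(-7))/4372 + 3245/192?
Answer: 3544433/209856 ≈ 16.890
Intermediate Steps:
(7*(-7))/4372 + 3245/192 = -49*1/4372 + 3245*(1/192) = -49/4372 + 3245/192 = 3544433/209856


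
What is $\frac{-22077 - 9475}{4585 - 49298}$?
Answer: $\frac{31552}{44713} \approx 0.70566$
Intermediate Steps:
$\frac{-22077 - 9475}{4585 - 49298} = - \frac{31552}{-44713} = \left(-31552\right) \left(- \frac{1}{44713}\right) = \frac{31552}{44713}$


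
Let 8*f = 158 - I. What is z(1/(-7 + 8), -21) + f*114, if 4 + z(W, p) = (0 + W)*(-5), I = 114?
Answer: 618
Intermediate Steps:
z(W, p) = -4 - 5*W (z(W, p) = -4 + (0 + W)*(-5) = -4 + W*(-5) = -4 - 5*W)
f = 11/2 (f = (158 - 1*114)/8 = (158 - 114)/8 = (⅛)*44 = 11/2 ≈ 5.5000)
z(1/(-7 + 8), -21) + f*114 = (-4 - 5/(-7 + 8)) + (11/2)*114 = (-4 - 5/1) + 627 = (-4 - 5*1) + 627 = (-4 - 5) + 627 = -9 + 627 = 618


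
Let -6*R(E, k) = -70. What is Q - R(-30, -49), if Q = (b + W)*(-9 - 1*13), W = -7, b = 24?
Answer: -1157/3 ≈ -385.67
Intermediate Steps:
R(E, k) = 35/3 (R(E, k) = -⅙*(-70) = 35/3)
Q = -374 (Q = (24 - 7)*(-9 - 1*13) = 17*(-9 - 13) = 17*(-22) = -374)
Q - R(-30, -49) = -374 - 1*35/3 = -374 - 35/3 = -1157/3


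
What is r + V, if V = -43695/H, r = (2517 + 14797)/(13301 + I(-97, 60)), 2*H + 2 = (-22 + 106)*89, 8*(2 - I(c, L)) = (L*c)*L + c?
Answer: -19395109751/1703029377 ≈ -11.389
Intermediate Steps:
I(c, L) = 2 - c/8 - c*L²/8 (I(c, L) = 2 - ((L*c)*L + c)/8 = 2 - (c*L² + c)/8 = 2 - (c + c*L²)/8 = 2 + (-c/8 - c*L²/8) = 2 - c/8 - c*L²/8)
H = 3737 (H = -1 + ((-22 + 106)*89)/2 = -1 + (84*89)/2 = -1 + (½)*7476 = -1 + 3738 = 3737)
r = 138512/455721 (r = (2517 + 14797)/(13301 + (2 - ⅛*(-97) - ⅛*(-97)*60²)) = 17314/(13301 + (2 + 97/8 - ⅛*(-97)*3600)) = 17314/(13301 + (2 + 97/8 + 43650)) = 17314/(13301 + 349313/8) = 17314/(455721/8) = 17314*(8/455721) = 138512/455721 ≈ 0.30394)
V = -43695/3737 ≈ -11.693
r + V = 138512/455721 - 43695/3737 = -19395109751/1703029377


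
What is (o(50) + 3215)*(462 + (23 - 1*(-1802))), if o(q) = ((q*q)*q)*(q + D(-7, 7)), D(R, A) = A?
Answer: 16302227705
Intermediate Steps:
o(q) = q³*(7 + q) (o(q) = ((q*q)*q)*(q + 7) = (q²*q)*(7 + q) = q³*(7 + q))
(o(50) + 3215)*(462 + (23 - 1*(-1802))) = (50³*(7 + 50) + 3215)*(462 + (23 - 1*(-1802))) = (125000*57 + 3215)*(462 + (23 + 1802)) = (7125000 + 3215)*(462 + 1825) = 7128215*2287 = 16302227705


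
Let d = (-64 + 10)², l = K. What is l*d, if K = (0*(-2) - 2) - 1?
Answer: -8748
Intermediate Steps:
K = -3 (K = (0 - 2) - 1 = -2 - 1 = -3)
l = -3
d = 2916 (d = (-54)² = 2916)
l*d = -3*2916 = -8748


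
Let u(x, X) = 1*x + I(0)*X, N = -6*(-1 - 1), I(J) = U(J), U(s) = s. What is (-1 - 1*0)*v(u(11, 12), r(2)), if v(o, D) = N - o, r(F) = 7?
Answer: -1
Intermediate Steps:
I(J) = J
N = 12 (N = -6*(-2) = 12)
u(x, X) = x (u(x, X) = 1*x + 0*X = x + 0 = x)
v(o, D) = 12 - o
(-1 - 1*0)*v(u(11, 12), r(2)) = (-1 - 1*0)*(12 - 1*11) = (-1 + 0)*(12 - 11) = -1*1 = -1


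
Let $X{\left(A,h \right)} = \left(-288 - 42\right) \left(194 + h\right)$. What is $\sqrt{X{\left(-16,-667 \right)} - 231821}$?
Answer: $i \sqrt{75731} \approx 275.19 i$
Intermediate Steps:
$X{\left(A,h \right)} = -64020 - 330 h$ ($X{\left(A,h \right)} = - 330 \left(194 + h\right) = -64020 - 330 h$)
$\sqrt{X{\left(-16,-667 \right)} - 231821} = \sqrt{\left(-64020 - -220110\right) - 231821} = \sqrt{\left(-64020 + 220110\right) - 231821} = \sqrt{156090 - 231821} = \sqrt{-75731} = i \sqrt{75731}$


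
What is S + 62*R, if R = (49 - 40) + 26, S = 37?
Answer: 2207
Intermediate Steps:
R = 35 (R = 9 + 26 = 35)
S + 62*R = 37 + 62*35 = 37 + 2170 = 2207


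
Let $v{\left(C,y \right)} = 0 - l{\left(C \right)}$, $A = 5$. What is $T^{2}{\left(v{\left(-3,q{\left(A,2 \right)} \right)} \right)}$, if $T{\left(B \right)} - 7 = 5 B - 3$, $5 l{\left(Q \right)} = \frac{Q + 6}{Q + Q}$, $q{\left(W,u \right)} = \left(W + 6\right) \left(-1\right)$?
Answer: $\frac{81}{4} \approx 20.25$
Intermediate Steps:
$q{\left(W,u \right)} = -6 - W$ ($q{\left(W,u \right)} = \left(6 + W\right) \left(-1\right) = -6 - W$)
$l{\left(Q \right)} = \frac{6 + Q}{10 Q}$ ($l{\left(Q \right)} = \frac{\left(Q + 6\right) \frac{1}{Q + Q}}{5} = \frac{\left(6 + Q\right) \frac{1}{2 Q}}{5} = \frac{\frac{1}{2} \frac{1}{Q} \left(6 + Q\right)}{5} = \frac{6 + Q}{10 Q}$)
$v{\left(C,y \right)} = - \frac{6 + C}{10 C}$ ($v{\left(C,y \right)} = 0 - \frac{6 + C}{10 C} = - \frac{6 + C}{10 C}$)
$T{\left(B \right)} = 4 + 5 B$ ($T{\left(B \right)} = 7 + \left(5 B - 3\right) = 7 + \left(-3 + 5 B\right) = 4 + 5 B$)
$T^{2}{\left(v{\left(-3,q{\left(A,2 \right)} \right)} \right)} = \left(4 + 5 \frac{-6 - -3}{10 \left(-3\right)}\right)^{2} = \left(4 + 5 \cdot \frac{1}{10} \left(- \frac{1}{3}\right) \left(-6 + 3\right)\right)^{2} = \left(4 + 5 \cdot \frac{1}{10} \left(- \frac{1}{3}\right) \left(-3\right)\right)^{2} = \left(4 + 5 \cdot \frac{1}{10}\right)^{2} = \left(4 + \frac{1}{2}\right)^{2} = \left(\frac{9}{2}\right)^{2} = \frac{81}{4}$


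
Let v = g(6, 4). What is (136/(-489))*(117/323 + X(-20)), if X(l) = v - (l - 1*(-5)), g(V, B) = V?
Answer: -18400/3097 ≈ -5.9412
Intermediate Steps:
v = 6
X(l) = 1 - l (X(l) = 6 - (l - 1*(-5)) = 6 - (l + 5) = 6 - (5 + l) = 6 + (-5 - l) = 1 - l)
(136/(-489))*(117/323 + X(-20)) = (136/(-489))*(117/323 + (1 - 1*(-20))) = (136*(-1/489))*(117*(1/323) + (1 + 20)) = -136*(117/323 + 21)/489 = -136/489*6900/323 = -18400/3097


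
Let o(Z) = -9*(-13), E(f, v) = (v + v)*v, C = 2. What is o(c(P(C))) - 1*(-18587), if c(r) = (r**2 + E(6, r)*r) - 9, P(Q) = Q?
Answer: 18704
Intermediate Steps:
E(f, v) = 2*v**2 (E(f, v) = (2*v)*v = 2*v**2)
c(r) = -9 + r**2 + 2*r**3 (c(r) = (r**2 + (2*r**2)*r) - 9 = (r**2 + 2*r**3) - 9 = -9 + r**2 + 2*r**3)
o(Z) = 117
o(c(P(C))) - 1*(-18587) = 117 - 1*(-18587) = 117 + 18587 = 18704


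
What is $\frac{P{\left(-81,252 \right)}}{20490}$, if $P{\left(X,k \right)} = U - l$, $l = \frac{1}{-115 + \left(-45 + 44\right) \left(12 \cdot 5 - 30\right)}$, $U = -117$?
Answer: $- \frac{8482}{1485525} \approx -0.0057098$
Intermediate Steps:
$l = - \frac{1}{145}$ ($l = \frac{1}{-115 - \left(60 - 30\right)} = \frac{1}{-115 - 30} = \frac{1}{-145} = - \frac{1}{145} \approx -0.0068966$)
$P{\left(X,k \right)} = - \frac{16964}{145}$ ($P{\left(X,k \right)} = -117 - - \frac{1}{145} = -117 + \frac{1}{145} = - \frac{16964}{145}$)
$\frac{P{\left(-81,252 \right)}}{20490} = - \frac{16964}{145 \cdot 20490} = \left(- \frac{16964}{145}\right) \frac{1}{20490} = - \frac{8482}{1485525}$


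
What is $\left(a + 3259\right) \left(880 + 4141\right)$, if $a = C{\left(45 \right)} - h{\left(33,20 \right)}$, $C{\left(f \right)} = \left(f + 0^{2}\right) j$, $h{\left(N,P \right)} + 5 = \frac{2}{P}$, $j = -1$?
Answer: $\frac{161620969}{10} \approx 1.6162 \cdot 10^{7}$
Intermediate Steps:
$h{\left(N,P \right)} = -5 + \frac{2}{P}$
$C{\left(f \right)} = - f$ ($C{\left(f \right)} = \left(f + 0^{2}\right) \left(-1\right) = \left(f + 0\right) \left(-1\right) = f \left(-1\right) = - f$)
$a = - \frac{401}{10}$ ($a = \left(-1\right) 45 - \left(-5 + \frac{2}{20}\right) = -45 - \left(-5 + 2 \cdot \frac{1}{20}\right) = -45 - \left(-5 + \frac{1}{10}\right) = -45 - - \frac{49}{10} = -45 + \frac{49}{10} = - \frac{401}{10} \approx -40.1$)
$\left(a + 3259\right) \left(880 + 4141\right) = \left(- \frac{401}{10} + 3259\right) \left(880 + 4141\right) = \frac{32189}{10} \cdot 5021 = \frac{161620969}{10}$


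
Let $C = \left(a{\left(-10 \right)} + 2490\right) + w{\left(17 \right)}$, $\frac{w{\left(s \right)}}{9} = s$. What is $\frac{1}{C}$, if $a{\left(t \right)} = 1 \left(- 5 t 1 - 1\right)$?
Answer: $\frac{1}{2692} \approx 0.00037147$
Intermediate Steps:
$w{\left(s \right)} = 9 s$
$a{\left(t \right)} = -1 - 5 t$ ($a{\left(t \right)} = 1 \left(- 5 t - 1\right) = 1 \left(-1 - 5 t\right) = -1 - 5 t$)
$C = 2692$ ($C = \left(\left(-1 - -50\right) + 2490\right) + 9 \cdot 17 = \left(\left(-1 + 50\right) + 2490\right) + 153 = \left(49 + 2490\right) + 153 = 2539 + 153 = 2692$)
$\frac{1}{C} = \frac{1}{2692}$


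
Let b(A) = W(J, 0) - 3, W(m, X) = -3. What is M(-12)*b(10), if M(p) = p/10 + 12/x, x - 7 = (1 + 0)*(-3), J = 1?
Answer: -54/5 ≈ -10.800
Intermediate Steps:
x = 4 (x = 7 + (1 + 0)*(-3) = 7 + 1*(-3) = 7 - 3 = 4)
M(p) = 3 + p/10 (M(p) = p/10 + 12/4 = p*(⅒) + 12*(¼) = p/10 + 3 = 3 + p/10)
b(A) = -6 (b(A) = -3 - 3 = -6)
M(-12)*b(10) = (3 + (⅒)*(-12))*(-6) = (3 - 6/5)*(-6) = (9/5)*(-6) = -54/5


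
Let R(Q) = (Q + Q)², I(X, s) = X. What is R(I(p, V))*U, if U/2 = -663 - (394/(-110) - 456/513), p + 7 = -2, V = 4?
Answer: -23469984/55 ≈ -4.2673e+5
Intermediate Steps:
p = -9 (p = -7 - 2 = -9)
R(Q) = 4*Q² (R(Q) = (2*Q)² = 4*Q²)
U = -651944/495 (U = 2*(-663 - (394/(-110) - 456/513)) = 2*(-663 - (394*(-1/110) - 456*1/513)) = 2*(-663 - (-197/55 - 8/9)) = 2*(-663 - 1*(-2213/495)) = 2*(-663 + 2213/495) = 2*(-325972/495) = -651944/495 ≈ -1317.1)
R(I(p, V))*U = (4*(-9)²)*(-651944/495) = (4*81)*(-651944/495) = 324*(-651944/495) = -23469984/55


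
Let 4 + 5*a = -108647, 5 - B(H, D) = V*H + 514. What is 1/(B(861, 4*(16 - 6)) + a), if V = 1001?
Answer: -5/4420501 ≈ -1.1311e-6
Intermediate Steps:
B(H, D) = -509 - 1001*H (B(H, D) = 5 - (1001*H + 514) = 5 - (514 + 1001*H) = 5 + (-514 - 1001*H) = -509 - 1001*H)
a = -108651/5 (a = -⅘ + (⅕)*(-108647) = -⅘ - 108647/5 = -108651/5 ≈ -21730.)
1/(B(861, 4*(16 - 6)) + a) = 1/((-509 - 1001*861) - 108651/5) = 1/((-509 - 861861) - 108651/5) = 1/(-862370 - 108651/5) = 1/(-4420501/5) = -5/4420501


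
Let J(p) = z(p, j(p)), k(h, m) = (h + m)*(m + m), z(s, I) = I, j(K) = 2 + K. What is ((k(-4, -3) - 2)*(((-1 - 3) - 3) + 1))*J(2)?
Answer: -960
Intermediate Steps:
k(h, m) = 2*m*(h + m) (k(h, m) = (h + m)*(2*m) = 2*m*(h + m))
J(p) = 2 + p
((k(-4, -3) - 2)*(((-1 - 3) - 3) + 1))*J(2) = ((2*(-3)*(-4 - 3) - 2)*(((-1 - 3) - 3) + 1))*(2 + 2) = ((2*(-3)*(-7) - 2)*((-4 - 3) + 1))*4 = ((42 - 2)*(-7 + 1))*4 = (40*(-6))*4 = -240*4 = -960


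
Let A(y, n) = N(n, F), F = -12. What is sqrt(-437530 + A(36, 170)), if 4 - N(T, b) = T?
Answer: 8*I*sqrt(6839) ≈ 661.59*I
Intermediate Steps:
N(T, b) = 4 - T
A(y, n) = 4 - n
sqrt(-437530 + A(36, 170)) = sqrt(-437530 + (4 - 1*170)) = sqrt(-437530 + (4 - 170)) = sqrt(-437530 - 166) = sqrt(-437696) = 8*I*sqrt(6839)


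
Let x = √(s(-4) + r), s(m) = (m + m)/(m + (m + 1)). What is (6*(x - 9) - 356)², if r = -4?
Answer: 1175980/7 - 9840*I*√35/7 ≈ 1.68e+5 - 8316.3*I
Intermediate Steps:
s(m) = 2*m/(1 + 2*m) (s(m) = (2*m)/(m + (1 + m)) = (2*m)/(1 + 2*m) = 2*m/(1 + 2*m))
x = 2*I*√35/7 (x = √(2*(-4)/(1 + 2*(-4)) - 4) = √(2*(-4)/(1 - 8) - 4) = √(2*(-4)/(-7) - 4) = √(2*(-4)*(-⅐) - 4) = √(8/7 - 4) = √(-20/7) = 2*I*√35/7 ≈ 1.6903*I)
(6*(x - 9) - 356)² = (6*(2*I*√35/7 - 9) - 356)² = (6*(-9 + 2*I*√35/7) - 356)² = ((-54 + 12*I*√35/7) - 356)² = (-410 + 12*I*√35/7)²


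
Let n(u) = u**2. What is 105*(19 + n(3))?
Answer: 2940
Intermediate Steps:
105*(19 + n(3)) = 105*(19 + 3**2) = 105*(19 + 9) = 105*28 = 2940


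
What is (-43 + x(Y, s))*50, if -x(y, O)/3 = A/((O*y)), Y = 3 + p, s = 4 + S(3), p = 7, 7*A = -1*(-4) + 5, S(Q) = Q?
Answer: -105485/49 ≈ -2152.8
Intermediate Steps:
A = 9/7 (A = (-1*(-4) + 5)/7 = (4 + 5)/7 = (1/7)*9 = 9/7 ≈ 1.2857)
s = 7 (s = 4 + 3 = 7)
Y = 10 (Y = 3 + 7 = 10)
x(y, O) = -27/(7*O*y) (x(y, O) = -27/(7*(O*y)) = -27*1/(O*y)/7 = -27/(7*O*y))
(-43 + x(Y, s))*50 = (-43 - 27/7/(7*10))*50 = (-43 - 27/7*1/7*1/10)*50 = (-43 - 27/490)*50 = -21097/490*50 = -105485/49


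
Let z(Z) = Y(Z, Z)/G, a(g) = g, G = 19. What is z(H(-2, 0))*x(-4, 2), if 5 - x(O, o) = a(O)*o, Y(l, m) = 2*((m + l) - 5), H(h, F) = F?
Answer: -130/19 ≈ -6.8421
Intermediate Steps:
Y(l, m) = -10 + 2*l + 2*m (Y(l, m) = 2*((l + m) - 5) = 2*(-5 + l + m) = -10 + 2*l + 2*m)
x(O, o) = 5 - O*o
z(Z) = -10/19 + 4*Z/19 (z(Z) = (-10 + 2*Z + 2*Z)/19 = (-10 + 4*Z)*(1/19) = -10/19 + 4*Z/19)
z(H(-2, 0))*x(-4, 2) = (-10/19 + (4/19)*0)*(5 - 1*(-4)*2) = (-10/19 + 0)*(5 + 8) = -10/19*13 = -130/19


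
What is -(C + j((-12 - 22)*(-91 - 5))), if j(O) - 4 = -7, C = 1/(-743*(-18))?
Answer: 40121/13374 ≈ 2.9999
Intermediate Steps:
C = 1/13374 ≈ 7.4772e-5
j(O) = -3 (j(O) = 4 - 7 = -3)
-(C + j((-12 - 22)*(-91 - 5))) = -(1/13374 - 3) = -1*(-40121/13374) = 40121/13374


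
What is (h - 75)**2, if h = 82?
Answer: 49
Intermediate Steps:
(h - 75)**2 = (82 - 75)**2 = 7**2 = 49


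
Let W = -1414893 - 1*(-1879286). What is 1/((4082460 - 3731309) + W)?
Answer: 1/815544 ≈ 1.2262e-6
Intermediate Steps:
W = 464393 (W = -1414893 + 1879286 = 464393)
1/((4082460 - 3731309) + W) = 1/((4082460 - 3731309) + 464393) = 1/(351151 + 464393) = 1/815544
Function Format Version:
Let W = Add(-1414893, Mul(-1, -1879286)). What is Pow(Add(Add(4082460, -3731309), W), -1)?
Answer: Rational(1, 815544) ≈ 1.2262e-6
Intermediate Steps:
W = 464393 (W = Add(-1414893, 1879286) = 464393)
Pow(Add(Add(4082460, -3731309), W), -1) = Pow(Add(Add(4082460, -3731309), 464393), -1) = Pow(Add(351151, 464393), -1) = Pow(815544, -1) = Rational(1, 815544)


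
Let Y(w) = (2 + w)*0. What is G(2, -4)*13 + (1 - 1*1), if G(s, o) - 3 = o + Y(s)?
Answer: -13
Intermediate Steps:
Y(w) = 0
G(s, o) = 3 + o (G(s, o) = 3 + (o + 0) = 3 + o)
G(2, -4)*13 + (1 - 1*1) = (3 - 4)*13 + (1 - 1*1) = -1*13 + (1 - 1) = -13 + 0 = -13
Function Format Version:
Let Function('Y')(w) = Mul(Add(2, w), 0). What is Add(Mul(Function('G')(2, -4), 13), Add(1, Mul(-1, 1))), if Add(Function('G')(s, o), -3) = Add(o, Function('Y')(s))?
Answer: -13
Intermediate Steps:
Function('Y')(w) = 0
Function('G')(s, o) = Add(3, o) (Function('G')(s, o) = Add(3, Add(o, 0)) = Add(3, o))
Add(Mul(Function('G')(2, -4), 13), Add(1, Mul(-1, 1))) = Add(Mul(Add(3, -4), 13), Add(1, Mul(-1, 1))) = Add(Mul(-1, 13), Add(1, -1)) = Add(-13, 0) = -13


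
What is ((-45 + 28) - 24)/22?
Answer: -41/22 ≈ -1.8636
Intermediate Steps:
((-45 + 28) - 24)/22 = (-17 - 24)/22 = (1/22)*(-41) = -41/22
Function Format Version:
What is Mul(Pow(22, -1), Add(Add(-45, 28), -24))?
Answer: Rational(-41, 22) ≈ -1.8636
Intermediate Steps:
Mul(Pow(22, -1), Add(Add(-45, 28), -24)) = Mul(Rational(1, 22), Add(-17, -24)) = Mul(Rational(1, 22), -41) = Rational(-41, 22)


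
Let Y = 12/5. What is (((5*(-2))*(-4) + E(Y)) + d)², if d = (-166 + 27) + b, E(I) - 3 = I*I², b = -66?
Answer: 343064484/15625 ≈ 21956.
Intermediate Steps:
Y = 12/5 (Y = 12*(⅕) = 12/5 ≈ 2.4000)
E(I) = 3 + I³ (E(I) = 3 + I*I² = 3 + I³)
d = -205 (d = (-166 + 27) - 66 = -139 - 66 = -205)
(((5*(-2))*(-4) + E(Y)) + d)² = (((5*(-2))*(-4) + (3 + (12/5)³)) - 205)² = ((-10*(-4) + (3 + 1728/125)) - 205)² = ((40 + 2103/125) - 205)² = (7103/125 - 205)² = (-18522/125)² = 343064484/15625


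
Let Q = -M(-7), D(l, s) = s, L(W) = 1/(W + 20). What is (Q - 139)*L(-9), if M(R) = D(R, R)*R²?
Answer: 204/11 ≈ 18.545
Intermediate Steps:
L(W) = 1/(20 + W)
M(R) = R³ (M(R) = R*R² = R³)
Q = 343 (Q = -1*(-7)³ = -1*(-343) = 343)
(Q - 139)*L(-9) = (343 - 139)/(20 - 9) = 204/11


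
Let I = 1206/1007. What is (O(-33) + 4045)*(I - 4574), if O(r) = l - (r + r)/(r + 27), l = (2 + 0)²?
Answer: -18594230856/1007 ≈ -1.8465e+7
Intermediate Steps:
I = 1206/1007 (I = 1206*(1/1007) = 1206/1007 ≈ 1.1976)
l = 4 (l = 2² = 4)
O(r) = 4 - 2*r/(27 + r) (O(r) = 4 - (r + r)/(r + 27) = 4 - 2*r/(27 + r))
(O(-33) + 4045)*(I - 4574) = (2*(54 - 33)/(27 - 33) + 4045)*(1206/1007 - 4574) = (2*21/(-6) + 4045)*(-4604812/1007) = (2*(-⅙)*21 + 4045)*(-4604812/1007) = (-7 + 4045)*(-4604812/1007) = 4038*(-4604812/1007) = -18594230856/1007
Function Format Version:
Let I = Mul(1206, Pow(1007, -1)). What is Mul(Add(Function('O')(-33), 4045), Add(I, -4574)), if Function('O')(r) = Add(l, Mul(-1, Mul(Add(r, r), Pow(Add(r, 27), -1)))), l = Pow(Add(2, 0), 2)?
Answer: Rational(-18594230856, 1007) ≈ -1.8465e+7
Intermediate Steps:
I = Rational(1206, 1007) (I = Mul(1206, Rational(1, 1007)) = Rational(1206, 1007) ≈ 1.1976)
l = 4 (l = Pow(2, 2) = 4)
Function('O')(r) = Add(4, Mul(-2, r, Pow(Add(27, r), -1))) (Function('O')(r) = Add(4, Mul(-1, Mul(Add(r, r), Pow(Add(r, 27), -1)))) = Add(4, Mul(-1, Mul(Mul(2, r), Pow(Add(27, r), -1)))) = Add(4, Mul(-1, Mul(2, r, Pow(Add(27, r), -1)))) = Add(4, Mul(-2, r, Pow(Add(27, r), -1))))
Mul(Add(Function('O')(-33), 4045), Add(I, -4574)) = Mul(Add(Mul(2, Pow(Add(27, -33), -1), Add(54, -33)), 4045), Add(Rational(1206, 1007), -4574)) = Mul(Add(Mul(2, Pow(-6, -1), 21), 4045), Rational(-4604812, 1007)) = Mul(Add(Mul(2, Rational(-1, 6), 21), 4045), Rational(-4604812, 1007)) = Mul(Add(-7, 4045), Rational(-4604812, 1007)) = Mul(4038, Rational(-4604812, 1007)) = Rational(-18594230856, 1007)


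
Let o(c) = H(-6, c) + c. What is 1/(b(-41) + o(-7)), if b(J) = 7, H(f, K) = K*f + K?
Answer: 1/35 ≈ 0.028571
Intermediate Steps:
H(f, K) = K + K*f
o(c) = -4*c (o(c) = c*(1 - 6) + c = c*(-5) + c = -5*c + c = -4*c)
1/(b(-41) + o(-7)) = 1/(7 - 4*(-7)) = 1/(7 + 28) = 1/35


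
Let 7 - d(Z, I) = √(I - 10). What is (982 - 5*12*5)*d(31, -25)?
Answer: 4774 - 682*I*√35 ≈ 4774.0 - 4034.8*I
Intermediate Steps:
d(Z, I) = 7 - √(-10 + I) (d(Z, I) = 7 - √(I - 10) = 7 - √(-10 + I))
(982 - 5*12*5)*d(31, -25) = (982 - 5*12*5)*(7 - √(-10 - 25)) = (982 - 60*5)*(7 - √(-35)) = (982 - 300)*(7 - I*√35) = 682*(7 - I*√35) = 4774 - 682*I*√35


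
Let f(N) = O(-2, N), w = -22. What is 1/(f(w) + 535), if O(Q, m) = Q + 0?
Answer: 1/533 ≈ 0.0018762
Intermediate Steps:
O(Q, m) = Q
f(N) = -2
1/(f(w) + 535) = 1/(-2 + 535) = 1/533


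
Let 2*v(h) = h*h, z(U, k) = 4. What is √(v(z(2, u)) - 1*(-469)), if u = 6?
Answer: 3*√53 ≈ 21.840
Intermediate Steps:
v(h) = h²/2 (v(h) = (h*h)/2 = h²/2)
√(v(z(2, u)) - 1*(-469)) = √((½)*4² - 1*(-469)) = √((½)*16 + 469) = √(8 + 469) = √477 = 3*√53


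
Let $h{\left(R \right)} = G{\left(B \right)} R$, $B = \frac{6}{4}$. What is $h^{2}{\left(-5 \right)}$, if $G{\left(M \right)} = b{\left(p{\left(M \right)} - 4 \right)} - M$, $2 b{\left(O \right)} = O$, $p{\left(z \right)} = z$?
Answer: $\frac{3025}{16} \approx 189.06$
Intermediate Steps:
$B = \frac{3}{2}$ ($B = 6 \cdot \frac{1}{4} = \frac{3}{2} \approx 1.5$)
$b{\left(O \right)} = \frac{O}{2}$
$G{\left(M \right)} = -2 - \frac{M}{2}$ ($G{\left(M \right)} = \frac{M - 4}{2} - M = \frac{-4 + M}{2} - M = \left(-2 + \frac{M}{2}\right) - M = -2 - \frac{M}{2}$)
$h{\left(R \right)} = - \frac{11 R}{4}$ ($h{\left(R \right)} = \left(-2 - \frac{3}{4}\right) R = - \frac{11 R}{4}$)
$h^{2}{\left(-5 \right)} = \left(\left(- \frac{11}{4}\right) \left(-5\right)\right)^{2} = \left(\frac{55}{4}\right)^{2} = \frac{3025}{16}$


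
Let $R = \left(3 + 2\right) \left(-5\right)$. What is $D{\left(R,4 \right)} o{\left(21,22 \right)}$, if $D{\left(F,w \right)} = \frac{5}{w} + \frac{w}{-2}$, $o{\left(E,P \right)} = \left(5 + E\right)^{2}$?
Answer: $-507$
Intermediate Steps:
$R = -25$ ($R = 5 \left(-5\right) = -25$)
$D{\left(F,w \right)} = \frac{5}{w} - \frac{w}{2}$ ($D{\left(F,w \right)} = \frac{5}{w} + w \left(- \frac{1}{2}\right) = \frac{5}{w} - \frac{w}{2}$)
$D{\left(R,4 \right)} o{\left(21,22 \right)} = \left(\frac{5}{4} - 2\right) \left(5 + 21\right)^{2} = \left(5 \cdot \frac{1}{4} - 2\right) 26^{2} = \left(\frac{5}{4} - 2\right) 676 = \left(- \frac{3}{4}\right) 676 = -507$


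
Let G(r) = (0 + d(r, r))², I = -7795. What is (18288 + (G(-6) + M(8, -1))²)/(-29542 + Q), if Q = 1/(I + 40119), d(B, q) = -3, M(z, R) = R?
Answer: -593210048/954915607 ≈ -0.62122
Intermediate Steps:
G(r) = 9 (G(r) = (0 - 3)² = (-3)² = 9)
Q = 1/32324 (Q = 1/(-7795 + 40119) = 1/32324 ≈ 3.0937e-5)
(18288 + (G(-6) + M(8, -1))²)/(-29542 + Q) = (18288 + (9 - 1)²)/(-29542 + 1/32324) = (18288 + 8²)/(-954915607/32324) = (18288 + 64)*(-32324/954915607) = 18352*(-32324/954915607) = -593210048/954915607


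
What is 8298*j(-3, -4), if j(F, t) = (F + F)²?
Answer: 298728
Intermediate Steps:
j(F, t) = 4*F² (j(F, t) = (2*F)² = 4*F²)
8298*j(-3, -4) = 8298*(4*(-3)²) = 8298*(4*9) = 8298*36 = 298728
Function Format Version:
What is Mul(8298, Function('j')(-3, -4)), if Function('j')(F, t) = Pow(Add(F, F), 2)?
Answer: 298728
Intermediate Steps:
Function('j')(F, t) = Mul(4, Pow(F, 2)) (Function('j')(F, t) = Pow(Mul(2, F), 2) = Mul(4, Pow(F, 2)))
Mul(8298, Function('j')(-3, -4)) = Mul(8298, Mul(4, Pow(-3, 2))) = Mul(8298, Mul(4, 9)) = Mul(8298, 36) = 298728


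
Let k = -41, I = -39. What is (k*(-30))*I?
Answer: -47970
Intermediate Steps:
(k*(-30))*I = -41*(-30)*(-39) = 1230*(-39) = -47970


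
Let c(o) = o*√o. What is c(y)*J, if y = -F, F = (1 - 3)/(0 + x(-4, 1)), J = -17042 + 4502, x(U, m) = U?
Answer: 3135*I*√2 ≈ 4433.6*I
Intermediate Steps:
J = -12540
F = ½ (F = (1 - 3)/(0 - 4) = -2/(-4) = -2*(-¼) = ½ ≈ 0.50000)
y = -½ (y = -1*½ = -½ ≈ -0.50000)
c(o) = o^(3/2)
c(y)*J = (-½)^(3/2)*(-12540) = -I*√2/4*(-12540) = 3135*I*√2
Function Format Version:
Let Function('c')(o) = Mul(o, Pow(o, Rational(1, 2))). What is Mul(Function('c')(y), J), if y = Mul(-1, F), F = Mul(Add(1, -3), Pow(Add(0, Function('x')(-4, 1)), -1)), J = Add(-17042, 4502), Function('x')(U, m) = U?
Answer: Mul(3135, I, Pow(2, Rational(1, 2))) ≈ Mul(4433.6, I)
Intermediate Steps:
J = -12540
F = Rational(1, 2) (F = Mul(Add(1, -3), Pow(Add(0, -4), -1)) = Mul(-2, Pow(-4, -1)) = Mul(-2, Rational(-1, 4)) = Rational(1, 2) ≈ 0.50000)
y = Rational(-1, 2) (y = Mul(-1, Rational(1, 2)) = Rational(-1, 2) ≈ -0.50000)
Function('c')(o) = Pow(o, Rational(3, 2))
Mul(Function('c')(y), J) = Mul(Pow(Rational(-1, 2), Rational(3, 2)), -12540) = Mul(Mul(Rational(-1, 4), I, Pow(2, Rational(1, 2))), -12540) = Mul(3135, I, Pow(2, Rational(1, 2)))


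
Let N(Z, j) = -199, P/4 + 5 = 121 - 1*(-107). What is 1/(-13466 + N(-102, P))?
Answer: -1/13665 ≈ -7.3180e-5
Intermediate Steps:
P = 892 (P = -20 + 4*(121 - 1*(-107)) = -20 + 4*(121 + 107) = -20 + 4*228 = -20 + 912 = 892)
1/(-13466 + N(-102, P)) = 1/(-13466 - 199) = 1/(-13665) = -1/13665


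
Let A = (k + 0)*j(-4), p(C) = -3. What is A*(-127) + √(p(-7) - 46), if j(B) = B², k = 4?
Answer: -8128 + 7*I ≈ -8128.0 + 7.0*I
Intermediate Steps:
A = 64 (A = (4 + 0)*(-4)² = 4*16 = 64)
A*(-127) + √(p(-7) - 46) = 64*(-127) + √(-3 - 46) = -8128 + √(-49) = -8128 + 7*I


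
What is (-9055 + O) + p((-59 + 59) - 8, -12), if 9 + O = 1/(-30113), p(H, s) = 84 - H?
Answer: -270173837/30113 ≈ -8972.0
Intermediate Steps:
O = -271018/30113 (O = -9 + 1/(-30113) = -9 - 1/30113 = -271018/30113 ≈ -9.0000)
(-9055 + O) + p((-59 + 59) - 8, -12) = (-9055 - 271018/30113) + (84 - ((-59 + 59) - 8)) = -272944233/30113 + (84 - (0 - 8)) = -272944233/30113 + (84 - 1*(-8)) = -272944233/30113 + (84 + 8) = -272944233/30113 + 92 = -270173837/30113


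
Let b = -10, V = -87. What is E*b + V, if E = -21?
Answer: 123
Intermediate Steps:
E*b + V = -21*(-10) - 87 = 210 - 87 = 123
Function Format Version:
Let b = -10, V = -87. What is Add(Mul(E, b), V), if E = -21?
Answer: 123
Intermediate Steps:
Add(Mul(E, b), V) = Add(Mul(-21, -10), -87) = Add(210, -87) = 123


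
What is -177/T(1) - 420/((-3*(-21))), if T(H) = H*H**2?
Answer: -551/3 ≈ -183.67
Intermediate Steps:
T(H) = H**3
-177/T(1) - 420/((-3*(-21))) = -177/(1**3) - 420/((-3*(-21))) = -177/1 - 420/63 = -177*1 - 420*1/63 = -177 - 20/3 = -551/3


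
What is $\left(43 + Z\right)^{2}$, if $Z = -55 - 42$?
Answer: $2916$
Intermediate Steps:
$Z = -97$
$\left(43 + Z\right)^{2} = \left(43 - 97\right)^{2} = \left(-54\right)^{2} = 2916$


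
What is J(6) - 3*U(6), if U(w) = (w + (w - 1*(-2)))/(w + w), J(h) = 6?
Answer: 5/2 ≈ 2.5000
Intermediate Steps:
U(w) = (2 + 2*w)/(2*w) (U(w) = (w + (w + 2))/((2*w)) = (w + (2 + w))*(1/(2*w)) = (2 + 2*w)*(1/(2*w)) = (2 + 2*w)/(2*w))
J(6) - 3*U(6) = 6 - 3*(1 + 6)/6 = 6 - 7/2 = 5/2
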